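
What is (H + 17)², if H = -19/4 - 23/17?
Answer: 549081/4624 ≈ 118.75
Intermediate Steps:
H = -415/68 (H = -19*¼ - 23*1/17 = -19/4 - 23/17 = -415/68 ≈ -6.1029)
(H + 17)² = (-415/68 + 17)² = (741/68)² = 549081/4624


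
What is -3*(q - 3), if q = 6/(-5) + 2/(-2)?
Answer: 78/5 ≈ 15.600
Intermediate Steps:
q = -11/5 (q = 6*(-⅕) + 2*(-½) = -6/5 - 1 = -11/5 ≈ -2.2000)
-3*(q - 3) = -3*(-11/5 - 3) = -3*(-26/5) = 78/5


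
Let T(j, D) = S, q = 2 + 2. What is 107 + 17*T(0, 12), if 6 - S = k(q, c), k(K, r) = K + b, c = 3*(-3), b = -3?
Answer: 192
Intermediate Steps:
q = 4
c = -9
k(K, r) = -3 + K (k(K, r) = K - 3 = -3 + K)
S = 5 (S = 6 - (-3 + 4) = 6 - 1*1 = 6 - 1 = 5)
T(j, D) = 5
107 + 17*T(0, 12) = 107 + 17*5 = 107 + 85 = 192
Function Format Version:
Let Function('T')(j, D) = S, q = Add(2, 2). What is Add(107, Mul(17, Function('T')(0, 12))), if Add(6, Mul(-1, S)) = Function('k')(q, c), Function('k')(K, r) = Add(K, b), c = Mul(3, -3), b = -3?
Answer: 192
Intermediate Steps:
q = 4
c = -9
Function('k')(K, r) = Add(-3, K) (Function('k')(K, r) = Add(K, -3) = Add(-3, K))
S = 5 (S = Add(6, Mul(-1, Add(-3, 4))) = Add(6, Mul(-1, 1)) = Add(6, -1) = 5)
Function('T')(j, D) = 5
Add(107, Mul(17, Function('T')(0, 12))) = Add(107, Mul(17, 5)) = Add(107, 85) = 192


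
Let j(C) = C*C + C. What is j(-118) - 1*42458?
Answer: -28652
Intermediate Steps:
j(C) = C + C² (j(C) = C² + C = C + C²)
j(-118) - 1*42458 = -118*(1 - 118) - 1*42458 = -118*(-117) - 42458 = 13806 - 42458 = -28652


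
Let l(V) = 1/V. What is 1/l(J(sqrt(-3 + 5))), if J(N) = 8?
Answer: 8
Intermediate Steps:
l(V) = 1/V
1/l(J(sqrt(-3 + 5))) = 1/(1/8) = 8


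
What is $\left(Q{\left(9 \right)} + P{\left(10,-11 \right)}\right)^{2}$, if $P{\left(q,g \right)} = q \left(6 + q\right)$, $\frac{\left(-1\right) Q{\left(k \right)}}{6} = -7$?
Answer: $40804$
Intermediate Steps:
$Q{\left(k \right)} = 42$ ($Q{\left(k \right)} = \left(-6\right) \left(-7\right) = 42$)
$\left(Q{\left(9 \right)} + P{\left(10,-11 \right)}\right)^{2} = \left(42 + 10 \left(6 + 10\right)\right)^{2} = \left(42 + 10 \cdot 16\right)^{2} = \left(42 + 160\right)^{2} = 202^{2} = 40804$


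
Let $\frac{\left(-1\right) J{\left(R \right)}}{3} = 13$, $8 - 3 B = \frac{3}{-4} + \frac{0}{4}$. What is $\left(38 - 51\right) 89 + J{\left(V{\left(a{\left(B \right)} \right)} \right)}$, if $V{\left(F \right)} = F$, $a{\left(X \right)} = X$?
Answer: $-1196$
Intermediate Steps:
$B = \frac{35}{12}$ ($B = \frac{8}{3} - \frac{\frac{3}{-4} + \frac{0}{4}}{3} = \frac{8}{3} - \frac{3 \left(- \frac{1}{4}\right) + 0 \cdot \frac{1}{4}}{3} = \frac{8}{3} - \frac{- \frac{3}{4} + 0}{3} = \frac{8}{3} - - \frac{1}{4} = \frac{8}{3} + \frac{1}{4} = \frac{35}{12} \approx 2.9167$)
$J{\left(R \right)} = -39$ ($J{\left(R \right)} = \left(-3\right) 13 = -39$)
$\left(38 - 51\right) 89 + J{\left(V{\left(a{\left(B \right)} \right)} \right)} = \left(38 - 51\right) 89 - 39 = \left(-13\right) 89 - 39 = -1157 - 39 = -1196$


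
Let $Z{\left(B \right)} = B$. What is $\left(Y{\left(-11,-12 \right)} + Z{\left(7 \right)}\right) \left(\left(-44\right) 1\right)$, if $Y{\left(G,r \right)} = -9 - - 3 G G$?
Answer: $-15884$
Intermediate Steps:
$Y{\left(G,r \right)} = -9 + 3 G^{2}$ ($Y{\left(G,r \right)} = -9 - - 3 G^{2} = -9 + 3 G^{2}$)
$\left(Y{\left(-11,-12 \right)} + Z{\left(7 \right)}\right) \left(\left(-44\right) 1\right) = \left(\left(-9 + 3 \left(-11\right)^{2}\right) + 7\right) \left(\left(-44\right) 1\right) = \left(\left(-9 + 3 \cdot 121\right) + 7\right) \left(-44\right) = \left(\left(-9 + 363\right) + 7\right) \left(-44\right) = \left(354 + 7\right) \left(-44\right) = 361 \left(-44\right) = -15884$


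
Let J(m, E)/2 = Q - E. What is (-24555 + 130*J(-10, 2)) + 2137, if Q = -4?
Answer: -23978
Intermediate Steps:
J(m, E) = -8 - 2*E (J(m, E) = 2*(-4 - E) = -8 - 2*E)
(-24555 + 130*J(-10, 2)) + 2137 = (-24555 + 130*(-8 - 2*2)) + 2137 = (-24555 + 130*(-8 - 4)) + 2137 = (-24555 + 130*(-12)) + 2137 = (-24555 - 1560) + 2137 = -26115 + 2137 = -23978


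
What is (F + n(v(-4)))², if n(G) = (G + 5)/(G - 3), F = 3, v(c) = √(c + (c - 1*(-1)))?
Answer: 16*(√7 - 3*I)/(I + 3*√7) ≈ 4.5 - 6.6144*I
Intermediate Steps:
v(c) = √(1 + 2*c) (v(c) = √(c + (c + 1)) = √(c + (1 + c)) = √(1 + 2*c))
n(G) = (5 + G)/(-3 + G)
(F + n(v(-4)))² = (3 + (5 + √(1 + 2*(-4)))/(-3 + √(1 + 2*(-4))))² = (3 + (5 + √(1 - 8))/(-3 + √(1 - 8)))² = (3 + (5 + √(-7))/(-3 + √(-7)))² = (3 + (5 + I*√7)/(-3 + I*√7))²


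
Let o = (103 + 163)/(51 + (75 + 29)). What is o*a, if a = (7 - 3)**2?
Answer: 4256/155 ≈ 27.458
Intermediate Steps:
a = 16 (a = 4**2 = 16)
o = 266/155 (o = 266/(51 + 104) = 266/155 ≈ 1.7161)
o*a = (266/155)*16 = 4256/155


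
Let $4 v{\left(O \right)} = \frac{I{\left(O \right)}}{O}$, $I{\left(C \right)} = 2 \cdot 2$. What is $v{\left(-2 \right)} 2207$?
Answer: $- \frac{2207}{2} \approx -1103.5$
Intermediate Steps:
$I{\left(C \right)} = 4$
$v{\left(O \right)} = \frac{1}{O}$ ($v{\left(O \right)} = \frac{4 \frac{1}{O}}{4} = \frac{1}{O}$)
$v{\left(-2 \right)} 2207 = \frac{1}{-2} \cdot 2207 = \left(- \frac{1}{2}\right) 2207 = - \frac{2207}{2}$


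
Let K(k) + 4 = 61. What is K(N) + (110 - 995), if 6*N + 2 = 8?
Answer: -828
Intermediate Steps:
N = 1 (N = -1/3 + (1/6)*8 = -1/3 + 4/3 = 1)
K(k) = 57 (K(k) = -4 + 61 = 57)
K(N) + (110 - 995) = 57 + (110 - 995) = 57 - 885 = -828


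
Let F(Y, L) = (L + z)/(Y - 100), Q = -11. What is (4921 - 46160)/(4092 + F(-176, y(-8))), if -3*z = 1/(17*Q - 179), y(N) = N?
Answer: -12497396472/1240081199 ≈ -10.078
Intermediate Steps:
z = 1/1098 (z = -1/(3*(17*(-11) - 179)) = -1/(3*(-187 - 179)) = -1/3/(-366) = -1/3*(-1/366) = 1/1098 ≈ 0.00091075)
F(Y, L) = (1/1098 + L)/(-100 + Y) (F(Y, L) = (L + 1/1098)/(Y - 100) = (1/1098 + L)/(-100 + Y))
(4921 - 46160)/(4092 + F(-176, y(-8))) = (4921 - 46160)/(4092 + (1/1098 - 8)/(-100 - 176)) = -41239/(4092 - 8783/1098/(-276)) = -41239/(4092 - 1/276*(-8783/1098)) = -41239/(4092 + 8783/303048) = -41239/1240081199/303048 = -41239*303048/1240081199 = -12497396472/1240081199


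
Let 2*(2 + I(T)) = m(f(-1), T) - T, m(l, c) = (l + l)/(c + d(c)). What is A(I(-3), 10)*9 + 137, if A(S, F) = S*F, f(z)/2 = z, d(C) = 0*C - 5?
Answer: 229/2 ≈ 114.50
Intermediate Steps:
d(C) = -5 (d(C) = 0 - 5 = -5)
f(z) = 2*z
m(l, c) = 2*l/(-5 + c) (m(l, c) = (l + l)/(c - 5) = (2*l)/(-5 + c) = 2*l/(-5 + c))
I(T) = -2 - 2/(-5 + T) - T/2 (I(T) = -2 + (2*(2*(-1))/(-5 + T) - T)/2 = -2 + (2*(-2)/(-5 + T) - T)/2 = -2 + (-4/(-5 + T) - T)/2 = -2 + (-T - 4/(-5 + T))/2 = -2 + (-2/(-5 + T) - T/2) = -2 - 2/(-5 + T) - T/2)
A(S, F) = F*S
A(I(-3), 10)*9 + 137 = (10*((16 - 3 - 1*(-3)**2)/(2*(-5 - 3))))*9 + 137 = (10*((1/2)*(16 - 3 - 1*9)/(-8)))*9 + 137 = (10*((1/2)*(-1/8)*(16 - 3 - 9)))*9 + 137 = (10*((1/2)*(-1/8)*4))*9 + 137 = (10*(-1/4))*9 + 137 = -5/2*9 + 137 = -45/2 + 137 = 229/2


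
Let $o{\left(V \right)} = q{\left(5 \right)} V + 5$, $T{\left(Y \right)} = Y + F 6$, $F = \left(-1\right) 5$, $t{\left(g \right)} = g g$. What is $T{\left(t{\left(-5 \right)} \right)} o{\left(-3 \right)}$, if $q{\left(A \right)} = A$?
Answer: $50$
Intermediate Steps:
$t{\left(g \right)} = g^{2}$
$F = -5$
$T{\left(Y \right)} = -30 + Y$ ($T{\left(Y \right)} = Y - 30 = -30 + Y$)
$o{\left(V \right)} = 5 + 5 V$ ($o{\left(V \right)} = 5 V + 5 = 5 + 5 V$)
$T{\left(t{\left(-5 \right)} \right)} o{\left(-3 \right)} = \left(-30 + \left(-5\right)^{2}\right) \left(5 + 5 \left(-3\right)\right) = \left(-30 + 25\right) \left(5 - 15\right) = \left(-5\right) \left(-10\right) = 50$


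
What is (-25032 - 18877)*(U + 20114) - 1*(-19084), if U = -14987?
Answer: -225102359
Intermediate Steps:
(-25032 - 18877)*(U + 20114) - 1*(-19084) = (-25032 - 18877)*(-14987 + 20114) - 1*(-19084) = -43909*5127 + 19084 = -225121443 + 19084 = -225102359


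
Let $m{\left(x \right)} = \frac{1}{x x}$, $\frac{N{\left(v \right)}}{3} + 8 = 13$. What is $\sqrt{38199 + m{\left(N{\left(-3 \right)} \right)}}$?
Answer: $\frac{2 \sqrt{2148694}}{15} \approx 195.45$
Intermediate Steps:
$N{\left(v \right)} = 15$ ($N{\left(v \right)} = -24 + 3 \cdot 13 = -24 + 39 = 15$)
$m{\left(x \right)} = \frac{1}{x^{2}}$
$\sqrt{38199 + m{\left(N{\left(-3 \right)} \right)}} = \sqrt{38199 + \frac{1}{225}} = \sqrt{\frac{8594776}{225}} = \frac{2 \sqrt{2148694}}{15}$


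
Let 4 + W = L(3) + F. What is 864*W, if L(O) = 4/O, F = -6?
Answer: -7488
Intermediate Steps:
W = -26/3 (W = -4 + (4/3 - 6) = -4 - 14/3 = -26/3 ≈ -8.6667)
864*W = 864*(-26/3) = -7488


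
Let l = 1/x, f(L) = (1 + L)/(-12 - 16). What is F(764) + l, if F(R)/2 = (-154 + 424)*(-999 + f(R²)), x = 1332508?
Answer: -110032267840013/9327556 ≈ -1.1796e+7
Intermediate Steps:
f(L) = -1/28 - L/28 (f(L) = (1 + L)/(-28) = (1 + L)*(-1/28) = -1/28 - L/28)
l = 1/1332508 ≈ 7.5046e-7
F(R) = -3776355/7 - 135*R²/7 (F(R) = 2*((-154 + 424)*(-999 + (-1/28 - R²/28))) = 2*(270*(-27973/28 - R²/28)) = 2*(-3776355/14 - 135*R²/14) = -3776355/7 - 135*R²/7)
F(764) + l = (-3776355/7 - 135/7*764²) + 1/1332508 = (-3776355/7 - 135/7*583696) + 1/1332508 = (-3776355/7 - 78798960/7) + 1/1332508 = -82575315/7 + 1/1332508 = -110032267840013/9327556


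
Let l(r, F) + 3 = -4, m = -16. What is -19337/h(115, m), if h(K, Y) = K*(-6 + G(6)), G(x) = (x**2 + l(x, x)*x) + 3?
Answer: 19337/1035 ≈ 18.683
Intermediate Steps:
l(r, F) = -7 (l(r, F) = -3 - 4 = -7)
G(x) = 3 + x**2 - 7*x (G(x) = (x**2 - 7*x) + 3 = 3 + x**2 - 7*x)
h(K, Y) = -9*K (h(K, Y) = K*(-6 + (3 + 6**2 - 7*6)) = K*(-6 + (3 + 36 - 42)) = K*(-6 - 3) = K*(-9) = -9*K)
-19337/h(115, m) = -19337/((-9*115)) = -19337/(-1035) = -19337*(-1/1035) = 19337/1035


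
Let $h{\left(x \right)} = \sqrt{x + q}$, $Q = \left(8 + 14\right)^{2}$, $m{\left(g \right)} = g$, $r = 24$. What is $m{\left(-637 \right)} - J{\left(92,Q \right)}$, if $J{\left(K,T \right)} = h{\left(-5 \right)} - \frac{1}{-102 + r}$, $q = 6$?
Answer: $- \frac{49765}{78} \approx -638.01$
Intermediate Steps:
$Q = 484$ ($Q = 22^{2} = 484$)
$h{\left(x \right)} = \sqrt{6 + x}$ ($h{\left(x \right)} = \sqrt{x + 6} = \sqrt{6 + x}$)
$J{\left(K,T \right)} = \frac{79}{78}$ ($J{\left(K,T \right)} = \sqrt{6 - 5} - \frac{1}{-102 + 24} = \sqrt{1} - \frac{1}{-78} = 1 - - \frac{1}{78} = 1 + \frac{1}{78} = \frac{79}{78}$)
$m{\left(-637 \right)} - J{\left(92,Q \right)} = -637 - \frac{79}{78} = - \frac{49765}{78}$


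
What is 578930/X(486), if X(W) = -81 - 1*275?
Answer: -289465/178 ≈ -1626.2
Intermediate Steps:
X(W) = -356 (X(W) = -81 - 275 = -356)
578930/X(486) = 578930/(-356) = 578930*(-1/356) = -289465/178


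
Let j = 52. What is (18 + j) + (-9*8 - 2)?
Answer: -4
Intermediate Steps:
(18 + j) + (-9*8 - 2) = (18 + 52) + (-9*8 - 2) = 70 + (-72 - 2) = 70 - 74 = -4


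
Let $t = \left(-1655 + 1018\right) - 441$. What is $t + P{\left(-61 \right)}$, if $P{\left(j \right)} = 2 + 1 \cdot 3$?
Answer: $-1073$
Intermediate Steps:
$P{\left(j \right)} = 5$ ($P{\left(j \right)} = 2 + 3 = 5$)
$t = -1078$ ($t = -637 + \left(-745 + 304\right) = -637 - 441 = -1078$)
$t + P{\left(-61 \right)} = -1078 + 5 = -1073$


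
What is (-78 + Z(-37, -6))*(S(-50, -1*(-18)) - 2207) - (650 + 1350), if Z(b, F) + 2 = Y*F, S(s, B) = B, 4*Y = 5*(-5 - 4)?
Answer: 50725/2 ≈ 25363.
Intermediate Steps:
Y = -45/4 (Y = (5*(-5 - 4))/4 = (5*(-9))/4 = (1/4)*(-45) = -45/4 ≈ -11.250)
Z(b, F) = -2 - 45*F/4
(-78 + Z(-37, -6))*(S(-50, -1*(-18)) - 2207) - (650 + 1350) = (-78 + (-2 - 45/4*(-6)))*(-1*(-18) - 2207) - (650 + 1350) = (-78 + (-2 + 135/2))*(18 - 2207) - 1*2000 = (-78 + 131/2)*(-2189) - 2000 = -25/2*(-2189) - 2000 = 54725/2 - 2000 = 50725/2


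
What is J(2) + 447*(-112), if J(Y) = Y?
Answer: -50062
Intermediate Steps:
J(2) + 447*(-112) = 2 + 447*(-112) = 2 - 50064 = -50062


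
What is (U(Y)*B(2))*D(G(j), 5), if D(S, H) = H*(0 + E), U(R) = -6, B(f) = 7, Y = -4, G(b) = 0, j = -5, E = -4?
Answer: 840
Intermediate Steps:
D(S, H) = -4*H (D(S, H) = H*(0 - 4) = H*(-4) = -4*H)
(U(Y)*B(2))*D(G(j), 5) = (-6*7)*(-4*5) = -42*(-20) = 840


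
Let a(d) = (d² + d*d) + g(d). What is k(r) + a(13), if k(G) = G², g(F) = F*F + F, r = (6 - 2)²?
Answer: 776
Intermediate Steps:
r = 16 (r = 4² = 16)
g(F) = F + F² (g(F) = F² + F = F + F²)
a(d) = 2*d² + d*(1 + d) (a(d) = (d² + d*d) + d*(1 + d) = (d² + d²) + d*(1 + d) = 2*d² + d*(1 + d))
k(r) + a(13) = 16² + 13*(1 + 3*13) = 256 + 13*(1 + 39) = 256 + 13*40 = 256 + 520 = 776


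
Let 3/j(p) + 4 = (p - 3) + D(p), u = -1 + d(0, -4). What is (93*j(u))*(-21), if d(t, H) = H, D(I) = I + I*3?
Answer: 5859/32 ≈ 183.09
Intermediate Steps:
D(I) = 4*I (D(I) = I + 3*I = 4*I)
u = -5 (u = -1 - 4 = -5)
j(p) = 3/(-7 + 5*p) (j(p) = 3/(-4 + ((p - 3) + 4*p)) = 3/(-4 + ((-3 + p) + 4*p)) = 3/(-4 + (-3 + 5*p)) = 3/(-7 + 5*p))
(93*j(u))*(-21) = (93*(3/(-7 + 5*(-5))))*(-21) = (93*(3/(-7 - 25)))*(-21) = (93*(3/(-32)))*(-21) = (93*(3*(-1/32)))*(-21) = (93*(-3/32))*(-21) = -279/32*(-21) = 5859/32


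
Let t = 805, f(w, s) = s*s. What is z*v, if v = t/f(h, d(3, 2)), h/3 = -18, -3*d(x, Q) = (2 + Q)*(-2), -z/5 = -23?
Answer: 833175/64 ≈ 13018.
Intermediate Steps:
z = 115 (z = -5*(-23) = 115)
d(x, Q) = 4/3 + 2*Q/3 (d(x, Q) = -(2 + Q)*(-2)/3 = -(-4 - 2*Q)/3 = 4/3 + 2*Q/3)
h = -54 (h = 3*(-18) = -54)
f(w, s) = s**2
v = 7245/64 (v = 805/((4/3 + (2/3)*2)**2) = 805/((4/3 + 4/3)**2) = 805/((8/3)**2) = 805/(64/9) = 805*(9/64) = 7245/64 ≈ 113.20)
z*v = 115*(7245/64) = 833175/64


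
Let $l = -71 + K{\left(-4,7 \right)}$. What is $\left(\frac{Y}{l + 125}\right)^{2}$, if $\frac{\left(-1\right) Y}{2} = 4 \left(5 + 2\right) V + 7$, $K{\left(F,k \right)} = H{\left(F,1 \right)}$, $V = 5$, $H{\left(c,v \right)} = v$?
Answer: $\frac{86436}{3025} \approx 28.574$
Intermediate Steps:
$K{\left(F,k \right)} = 1$
$l = -70$ ($l = -71 + 1 = -70$)
$Y = -294$ ($Y = - 2 \left(4 \left(5 + 2\right) 5 + 7\right) = - 2 \left(4 \cdot 7 \cdot 5 + 7\right) = - 2 \left(28 \cdot 5 + 7\right) = - 2 \left(140 + 7\right) = \left(-2\right) 147 = -294$)
$\left(\frac{Y}{l + 125}\right)^{2} = \left(- \frac{294}{-70 + 125}\right)^{2} = \left(- \frac{294}{55}\right)^{2} = \frac{86436}{3025}$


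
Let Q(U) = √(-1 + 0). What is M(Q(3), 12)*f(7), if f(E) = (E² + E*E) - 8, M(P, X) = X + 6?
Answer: 1620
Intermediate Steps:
Q(U) = I (Q(U) = √(-1) = I)
M(P, X) = 6 + X
f(E) = -8 + 2*E² (f(E) = (E² + E²) - 8 = 2*E² - 8 = -8 + 2*E²)
M(Q(3), 12)*f(7) = (6 + 12)*(-8 + 2*7²) = 18*(-8 + 2*49) = 18*(-8 + 98) = 18*90 = 1620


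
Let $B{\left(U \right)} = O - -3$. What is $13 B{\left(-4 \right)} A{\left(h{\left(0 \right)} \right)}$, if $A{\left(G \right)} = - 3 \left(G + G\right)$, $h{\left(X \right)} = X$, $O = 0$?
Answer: $0$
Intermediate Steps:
$B{\left(U \right)} = 3$ ($B{\left(U \right)} = 0 - -3 = 0 + 3 = 3$)
$A{\left(G \right)} = - 6 G$ ($A{\left(G \right)} = - 3 \cdot 2 G = - 6 G$)
$13 B{\left(-4 \right)} A{\left(h{\left(0 \right)} \right)} = 13 \cdot 3 \left(\left(-6\right) 0\right) = 39 \cdot 0 = 0$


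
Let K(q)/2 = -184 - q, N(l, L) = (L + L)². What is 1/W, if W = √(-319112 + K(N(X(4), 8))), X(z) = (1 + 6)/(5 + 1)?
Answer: -I*√79998/159996 ≈ -0.0017678*I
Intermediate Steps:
X(z) = 7/6
N(l, L) = 4*L² (N(l, L) = (2*L)² = 4*L²)
K(q) = -368 - 2*q (K(q) = 2*(-184 - q) = -368 - 2*q)
W = 2*I*√79998 (W = √(-319112 + (-368 - 8*8²)) = √(-319112 + (-368 - 8*64)) = √(-319112 + (-368 - 2*256)) = √(-319112 + (-368 - 512)) = √(-319112 - 880) = √(-319992) = 2*I*√79998 ≈ 565.68*I)
1/W = 1/(2*I*√79998) = -I*√79998/159996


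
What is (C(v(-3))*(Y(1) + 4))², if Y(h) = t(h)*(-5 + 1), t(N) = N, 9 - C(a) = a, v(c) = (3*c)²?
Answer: 0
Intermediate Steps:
v(c) = 9*c²
C(a) = 9 - a
Y(h) = -4*h (Y(h) = h*(-5 + 1) = h*(-4) = -4*h)
(C(v(-3))*(Y(1) + 4))² = ((9 - 9*(-3)²)*(-4*1 + 4))² = ((9 - 9*9)*(-4 + 4))² = ((9 - 1*81)*0)² = ((9 - 81)*0)² = (-72*0)² = 0² = 0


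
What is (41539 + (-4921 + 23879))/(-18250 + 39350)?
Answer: 60497/21100 ≈ 2.8672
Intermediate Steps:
(41539 + (-4921 + 23879))/(-18250 + 39350) = (41539 + 18958)/21100 = 60497*(1/21100) = 60497/21100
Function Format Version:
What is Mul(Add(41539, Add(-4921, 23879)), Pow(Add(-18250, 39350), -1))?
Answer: Rational(60497, 21100) ≈ 2.8672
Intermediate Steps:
Mul(Add(41539, Add(-4921, 23879)), Pow(Add(-18250, 39350), -1)) = Mul(Add(41539, 18958), Pow(21100, -1)) = Mul(60497, Rational(1, 21100)) = Rational(60497, 21100)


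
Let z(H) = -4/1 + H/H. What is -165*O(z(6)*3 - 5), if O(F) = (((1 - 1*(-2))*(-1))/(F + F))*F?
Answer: 495/2 ≈ 247.50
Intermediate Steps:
z(H) = -3 (z(H) = -4*1 + 1 = -4 + 1 = -3)
O(F) = -3/2 (O(F) = (((1 + 2)*(-1))/((2*F)))*F = ((1/(2*F))*(3*(-1)))*F = ((1/(2*F))*(-3))*F = (-3/(2*F))*F = -3/2)
-165*O(z(6)*3 - 5) = -165*(-3/2) = 495/2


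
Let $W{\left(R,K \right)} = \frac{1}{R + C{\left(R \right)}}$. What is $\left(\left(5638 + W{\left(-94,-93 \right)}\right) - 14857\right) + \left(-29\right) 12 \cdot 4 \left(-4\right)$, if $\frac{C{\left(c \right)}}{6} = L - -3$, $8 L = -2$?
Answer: $- \frac{565907}{155} \approx -3651.0$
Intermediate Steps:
$L = - \frac{1}{4}$ ($L = \frac{1}{8} \left(-2\right) = - \frac{1}{4} \approx -0.25$)
$C{\left(c \right)} = \frac{33}{2}$ ($C{\left(c \right)} = 6 \left(- \frac{1}{4} - -3\right) = 6 \left(- \frac{1}{4} + 3\right) = 6 \cdot \frac{11}{4} = \frac{33}{2}$)
$W{\left(R,K \right)} = \frac{1}{\frac{33}{2} + R}$ ($W{\left(R,K \right)} = \frac{1}{R + \frac{33}{2}} = \frac{1}{\frac{33}{2} + R}$)
$\left(\left(5638 + W{\left(-94,-93 \right)}\right) - 14857\right) + \left(-29\right) 12 \cdot 4 \left(-4\right) = \left(\left(5638 + \frac{2}{33 + 2 \left(-94\right)}\right) - 14857\right) + \left(-29\right) 12 \cdot 4 \left(-4\right) = \left(\left(5638 + \frac{2}{33 - 188}\right) - 14857\right) - -5568 = \left(\left(5638 + \frac{2}{-155}\right) - 14857\right) + 5568 = \left(\left(5638 + 2 \left(- \frac{1}{155}\right)\right) - 14857\right) + 5568 = \left(\left(5638 - \frac{2}{155}\right) - 14857\right) + 5568 = \left(\frac{873888}{155} - 14857\right) + 5568 = - \frac{1428947}{155} + 5568 = - \frac{565907}{155}$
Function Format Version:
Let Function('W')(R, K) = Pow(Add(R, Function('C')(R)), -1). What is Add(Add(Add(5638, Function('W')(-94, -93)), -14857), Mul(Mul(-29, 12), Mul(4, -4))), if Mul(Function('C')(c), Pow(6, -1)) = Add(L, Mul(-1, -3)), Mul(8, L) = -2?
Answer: Rational(-565907, 155) ≈ -3651.0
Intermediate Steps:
L = Rational(-1, 4) (L = Mul(Rational(1, 8), -2) = Rational(-1, 4) ≈ -0.25000)
Function('C')(c) = Rational(33, 2) (Function('C')(c) = Mul(6, Add(Rational(-1, 4), Mul(-1, -3))) = Mul(6, Add(Rational(-1, 4), 3)) = Mul(6, Rational(11, 4)) = Rational(33, 2))
Function('W')(R, K) = Pow(Add(Rational(33, 2), R), -1) (Function('W')(R, K) = Pow(Add(R, Rational(33, 2)), -1) = Pow(Add(Rational(33, 2), R), -1))
Add(Add(Add(5638, Function('W')(-94, -93)), -14857), Mul(Mul(-29, 12), Mul(4, -4))) = Add(Add(Add(5638, Mul(2, Pow(Add(33, Mul(2, -94)), -1))), -14857), Mul(Mul(-29, 12), Mul(4, -4))) = Add(Add(Add(5638, Mul(2, Pow(Add(33, -188), -1))), -14857), Mul(-348, -16)) = Add(Add(Add(5638, Mul(2, Pow(-155, -1))), -14857), 5568) = Add(Add(Add(5638, Mul(2, Rational(-1, 155))), -14857), 5568) = Add(Add(Add(5638, Rational(-2, 155)), -14857), 5568) = Add(Add(Rational(873888, 155), -14857), 5568) = Add(Rational(-1428947, 155), 5568) = Rational(-565907, 155)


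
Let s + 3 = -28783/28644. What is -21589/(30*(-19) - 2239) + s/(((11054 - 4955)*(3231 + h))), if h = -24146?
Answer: 15776573718490859/2052730343888532 ≈ 7.6857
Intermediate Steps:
s = -114715/28644 (s = -3 - 28783/28644 = -114715/28644 ≈ -4.0049)
-21589/(30*(-19) - 2239) + s/(((11054 - 4955)*(3231 + h))) = -21589/(30*(-19) - 2239) - 114715*1/((3231 - 24146)*(11054 - 4955))/28644 = -21589/(-570 - 2239) - 114715/(28644*(6099*(-20915))) = -21589/(-2809) - 114715/28644/(-127560585) = -21589*(-1/2809) - 114715/28644*(-1/127560585) = 21589/2809 + 22943/730769079348 = 15776573718490859/2052730343888532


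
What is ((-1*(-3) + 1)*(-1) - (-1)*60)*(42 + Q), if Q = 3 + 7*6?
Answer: 4872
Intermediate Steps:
Q = 45 (Q = 3 + 42 = 45)
((-1*(-3) + 1)*(-1) - (-1)*60)*(42 + Q) = ((-1*(-3) + 1)*(-1) - (-1)*60)*(42 + 45) = ((3 + 1)*(-1) - 1*(-60))*87 = (4*(-1) + 60)*87 = (-4 + 60)*87 = 56*87 = 4872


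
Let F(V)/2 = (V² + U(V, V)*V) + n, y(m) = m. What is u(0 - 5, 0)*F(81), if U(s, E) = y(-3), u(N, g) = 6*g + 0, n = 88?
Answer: 0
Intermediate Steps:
u(N, g) = 6*g
U(s, E) = -3
F(V) = 176 - 6*V + 2*V² (F(V) = 2*((V² - 3*V) + 88) = 2*(88 + V² - 3*V) = 176 - 6*V + 2*V²)
u(0 - 5, 0)*F(81) = (6*0)*(176 - 6*81 + 2*81²) = 0*(176 - 486 + 2*6561) = 0*(176 - 486 + 13122) = 0*12812 = 0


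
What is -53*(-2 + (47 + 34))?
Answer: -4187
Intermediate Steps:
-53*(-2 + (47 + 34)) = -53*(-2 + 81) = -53*79 = -4187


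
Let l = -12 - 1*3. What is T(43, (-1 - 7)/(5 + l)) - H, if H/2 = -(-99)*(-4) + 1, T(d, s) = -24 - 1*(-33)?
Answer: 799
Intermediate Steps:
l = -15 (l = -12 - 3 = -15)
T(d, s) = 9 (T(d, s) = -24 + 33 = 9)
H = -790 (H = 2*(-(-99)*(-4) + 1) = 2*(-33*12 + 1) = 2*(-396 + 1) = 2*(-395) = -790)
T(43, (-1 - 7)/(5 + l)) - H = 9 - 1*(-790) = 9 + 790 = 799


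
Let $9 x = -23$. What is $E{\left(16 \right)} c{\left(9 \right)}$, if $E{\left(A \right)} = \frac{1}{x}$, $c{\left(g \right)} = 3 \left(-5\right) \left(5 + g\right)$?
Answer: $\frac{1890}{23} \approx 82.174$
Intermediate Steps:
$c{\left(g \right)} = -75 - 15 g$ ($c{\left(g \right)} = - 15 \left(5 + g\right) = -75 - 15 g$)
$x = - \frac{23}{9}$ ($x = \frac{1}{9} \left(-23\right) = - \frac{23}{9} \approx -2.5556$)
$E{\left(A \right)} = - \frac{9}{23}$ ($E{\left(A \right)} = \frac{1}{- \frac{23}{9}} = - \frac{9}{23}$)
$E{\left(16 \right)} c{\left(9 \right)} = - \frac{9 \left(-75 - 135\right)}{23} = \left(- \frac{9}{23}\right) \left(-210\right) = \frac{1890}{23}$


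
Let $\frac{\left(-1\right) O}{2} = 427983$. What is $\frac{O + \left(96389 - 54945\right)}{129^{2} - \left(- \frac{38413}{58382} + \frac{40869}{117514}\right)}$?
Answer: $- \frac{698524124737207}{14271384478049} \approx -48.946$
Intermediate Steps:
$O = -855966$ ($O = \left(-2\right) 427983 = -855966$)
$\frac{O + \left(96389 - 54945\right)}{129^{2} - \left(- \frac{38413}{58382} + \frac{40869}{117514}\right)} = \frac{-855966 + \left(96389 - 54945\right)}{129^{2} - \left(- \frac{38413}{58382} + \frac{40869}{117514}\right)} = \frac{-855966 + 41444}{16641 - - \frac{532012831}{1715175587}} = - \frac{814522}{16641 + \left(\frac{38413}{58382} - \frac{40869}{117514}\right)} = - \frac{814522}{16641 + \frac{532012831}{1715175587}} = - \frac{814522}{\frac{28542768956098}{1715175587}} = \left(-814522\right) \frac{1715175587}{28542768956098} = - \frac{698524124737207}{14271384478049}$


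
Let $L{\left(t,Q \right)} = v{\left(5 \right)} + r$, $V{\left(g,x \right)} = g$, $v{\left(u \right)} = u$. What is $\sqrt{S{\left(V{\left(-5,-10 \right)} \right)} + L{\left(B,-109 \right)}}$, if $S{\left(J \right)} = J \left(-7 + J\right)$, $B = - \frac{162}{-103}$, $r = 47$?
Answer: $4 \sqrt{7} \approx 10.583$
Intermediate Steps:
$B = \frac{162}{103}$ ($B = \left(-162\right) \left(- \frac{1}{103}\right) = \frac{162}{103} \approx 1.5728$)
$L{\left(t,Q \right)} = 52$ ($L{\left(t,Q \right)} = 5 + 47 = 52$)
$\sqrt{S{\left(V{\left(-5,-10 \right)} \right)} + L{\left(B,-109 \right)}} = \sqrt{- 5 \left(-7 - 5\right) + 52} = \sqrt{\left(-5\right) \left(-12\right) + 52} = \sqrt{60 + 52} = \sqrt{112} = 4 \sqrt{7}$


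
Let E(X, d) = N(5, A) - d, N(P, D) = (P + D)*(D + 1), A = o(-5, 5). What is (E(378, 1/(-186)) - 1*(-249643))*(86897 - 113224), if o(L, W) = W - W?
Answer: -1222481844983/186 ≈ -6.5725e+9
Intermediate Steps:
o(L, W) = 0
A = 0
N(P, D) = (1 + D)*(D + P) (N(P, D) = (D + P)*(1 + D) = (1 + D)*(D + P))
E(X, d) = 5 - d (E(X, d) = (0 + 5 + 0² + 0*5) - d = (0 + 5 + 0 + 0) - d = 5 - d)
(E(378, 1/(-186)) - 1*(-249643))*(86897 - 113224) = ((5 - 1/(-186)) - 1*(-249643))*(86897 - 113224) = ((5 - 1*(-1/186)) + 249643)*(-26327) = ((5 + 1/186) + 249643)*(-26327) = (931/186 + 249643)*(-26327) = (46434529/186)*(-26327) = -1222481844983/186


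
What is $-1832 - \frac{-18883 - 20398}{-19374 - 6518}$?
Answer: $- \frac{47473425}{25892} \approx -1833.5$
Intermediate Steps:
$-1832 - \frac{-18883 - 20398}{-19374 - 6518} = -1832 - - \frac{39281}{-25892} = -1832 - \left(-39281\right) \left(- \frac{1}{25892}\right) = -1832 - \frac{39281}{25892} = - \frac{47473425}{25892}$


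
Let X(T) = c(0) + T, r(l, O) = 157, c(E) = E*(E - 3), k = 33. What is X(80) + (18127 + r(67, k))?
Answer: 18364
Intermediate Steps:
c(E) = E*(-3 + E)
X(T) = T (X(T) = 0*(-3 + 0) + T = 0*(-3) + T = 0 + T = T)
X(80) + (18127 + r(67, k)) = 80 + (18127 + 157) = 80 + 18284 = 18364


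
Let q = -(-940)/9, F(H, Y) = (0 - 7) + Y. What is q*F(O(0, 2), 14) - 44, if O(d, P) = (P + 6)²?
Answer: 6184/9 ≈ 687.11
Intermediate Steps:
O(d, P) = (6 + P)²
F(H, Y) = -7 + Y
q = 940/9 (q = -(-940)/9 = -47*(-20/9) = 940/9 ≈ 104.44)
q*F(O(0, 2), 14) - 44 = 940*(-7 + 14)/9 - 44 = (940/9)*7 - 44 = 6580/9 - 44 = 6184/9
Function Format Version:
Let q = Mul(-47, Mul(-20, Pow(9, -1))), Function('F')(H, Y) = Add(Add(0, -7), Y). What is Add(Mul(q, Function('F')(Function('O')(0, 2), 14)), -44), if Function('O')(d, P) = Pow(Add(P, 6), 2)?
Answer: Rational(6184, 9) ≈ 687.11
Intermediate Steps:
Function('O')(d, P) = Pow(Add(6, P), 2)
Function('F')(H, Y) = Add(-7, Y)
q = Rational(940, 9) (q = Mul(-47, Mul(-20, Rational(1, 9))) = Mul(-47, Rational(-20, 9)) = Rational(940, 9) ≈ 104.44)
Add(Mul(q, Function('F')(Function('O')(0, 2), 14)), -44) = Add(Mul(Rational(940, 9), Add(-7, 14)), -44) = Add(Mul(Rational(940, 9), 7), -44) = Add(Rational(6580, 9), -44) = Rational(6184, 9)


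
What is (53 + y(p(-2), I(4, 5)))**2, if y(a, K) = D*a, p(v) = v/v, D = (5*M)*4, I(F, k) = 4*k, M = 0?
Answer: 2809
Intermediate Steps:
D = 0 (D = (5*0)*4 = 0*4 = 0)
p(v) = 1
y(a, K) = 0 (y(a, K) = 0*a = 0)
(53 + y(p(-2), I(4, 5)))**2 = (53 + 0)**2 = 53**2 = 2809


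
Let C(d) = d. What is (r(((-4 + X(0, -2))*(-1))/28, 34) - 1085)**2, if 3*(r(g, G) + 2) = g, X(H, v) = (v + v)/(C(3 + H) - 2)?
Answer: 520980625/441 ≈ 1.1814e+6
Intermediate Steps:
X(H, v) = 2*v/(1 + H) (X(H, v) = (v + v)/((3 + H) - 2) = (2*v)/(1 + H) = 2*v/(1 + H))
r(g, G) = -2 + g/3
(r(((-4 + X(0, -2))*(-1))/28, 34) - 1085)**2 = ((-2 + (((-4 + 2*(-2)/(1 + 0))*(-1))/28)/3) - 1085)**2 = ((-2 + (((-4 + 2*(-2)/1)*(-1))*(1/28))/3) - 1085)**2 = ((-2 + (((-4 + 2*(-2)*1)*(-1))*(1/28))/3) - 1085)**2 = ((-2 + (((-4 - 4)*(-1))*(1/28))/3) - 1085)**2 = ((-2 + (-8*(-1)*(1/28))/3) - 1085)**2 = ((-2 + (8*(1/28))/3) - 1085)**2 = ((-2 + (1/3)*(2/7)) - 1085)**2 = ((-2 + 2/21) - 1085)**2 = (-40/21 - 1085)**2 = (-22825/21)**2 = 520980625/441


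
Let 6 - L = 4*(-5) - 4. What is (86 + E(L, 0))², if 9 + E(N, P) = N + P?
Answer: 11449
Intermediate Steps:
L = 30 (L = 6 - (4*(-5) - 4) = 6 - (-20 - 4) = 6 - 1*(-24) = 6 + 24 = 30)
E(N, P) = -9 + N + P (E(N, P) = -9 + (N + P) = -9 + N + P)
(86 + E(L, 0))² = (86 + (-9 + 30 + 0))² = (86 + 21)² = 107² = 11449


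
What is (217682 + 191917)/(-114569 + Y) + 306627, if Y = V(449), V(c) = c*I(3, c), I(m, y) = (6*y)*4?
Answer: 1448461896684/4723855 ≈ 3.0663e+5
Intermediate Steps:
I(m, y) = 24*y
V(c) = 24*c**2 (V(c) = c*(24*c) = 24*c**2)
Y = 4838424 (Y = 24*449**2 = 24*201601 = 4838424)
(217682 + 191917)/(-114569 + Y) + 306627 = (217682 + 191917)/(-114569 + 4838424) + 306627 = 409599/4723855 + 306627 = 1448461896684/4723855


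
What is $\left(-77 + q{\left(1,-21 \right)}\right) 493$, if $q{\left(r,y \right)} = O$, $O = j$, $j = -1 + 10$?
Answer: $-33524$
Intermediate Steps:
$j = 9$
$O = 9$
$q{\left(r,y \right)} = 9$
$\left(-77 + q{\left(1,-21 \right)}\right) 493 = \left(-77 + 9\right) 493 = \left(-68\right) 493 = -33524$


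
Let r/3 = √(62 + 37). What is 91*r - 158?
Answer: -158 + 819*√11 ≈ 2558.3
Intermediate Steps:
r = 9*√11 (r = 3*√(62 + 37) = 3*√99 = 3*(3*√11) = 9*√11 ≈ 29.850)
91*r - 158 = 91*(9*√11) - 158 = 819*√11 - 158 = -158 + 819*√11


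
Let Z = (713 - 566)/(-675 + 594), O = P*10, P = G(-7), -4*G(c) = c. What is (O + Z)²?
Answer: 717409/2916 ≈ 246.02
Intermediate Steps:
G(c) = -c/4
P = 7/4 (P = -¼*(-7) = 7/4 ≈ 1.7500)
O = 35/2 (O = (7/4)*10 = 35/2 ≈ 17.500)
Z = -49/27 (Z = 147/(-81) = 147*(-1/81) = -49/27 ≈ -1.8148)
(O + Z)² = (35/2 - 49/27)² = (847/54)² = 717409/2916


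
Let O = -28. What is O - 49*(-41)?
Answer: 1981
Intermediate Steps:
O - 49*(-41) = -28 - 49*(-41) = -28 + 2009 = 1981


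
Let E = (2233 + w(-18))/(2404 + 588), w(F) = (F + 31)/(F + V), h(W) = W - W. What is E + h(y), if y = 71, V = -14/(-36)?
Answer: 707627/948464 ≈ 0.74608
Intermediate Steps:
V = 7/18 (V = -14*(-1/36) = 7/18 ≈ 0.38889)
h(W) = 0
w(F) = (31 + F)/(7/18 + F) (w(F) = (F + 31)/(F + 7/18) = (31 + F)/(7/18 + F))
E = 707627/948464 (E = (2233 + 18*(31 - 18)/(7 + 18*(-18)))/(2404 + 588) = (2233 + 18*13/(7 - 324))/2992 = (2233 + 18*13/(-317))*(1/2992) = (2233 + 18*(-1/317)*13)*(1/2992) = (2233 - 234/317)*(1/2992) = (707627/317)*(1/2992) = 707627/948464 ≈ 0.74608)
E + h(y) = 707627/948464 + 0 = 707627/948464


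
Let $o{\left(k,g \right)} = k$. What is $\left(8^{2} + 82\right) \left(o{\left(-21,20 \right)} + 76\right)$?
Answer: $8030$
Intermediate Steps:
$\left(8^{2} + 82\right) \left(o{\left(-21,20 \right)} + 76\right) = \left(8^{2} + 82\right) \left(-21 + 76\right) = \left(64 + 82\right) 55 = 146 \cdot 55 = 8030$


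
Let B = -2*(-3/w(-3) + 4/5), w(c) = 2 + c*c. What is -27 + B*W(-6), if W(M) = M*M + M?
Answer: -645/11 ≈ -58.636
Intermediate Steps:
w(c) = 2 + c**2
W(M) = M + M**2 (W(M) = M**2 + M = M + M**2)
B = -58/55 (B = -2*(-3/(2 + (-3)**2) + 4/5) = -2*(-3/(2 + 9) + 4*(1/5)) = -2*(-3/11 + 4/5) = -2*29/55 = -58/55 ≈ -1.0545)
-27 + B*W(-6) = -27 - (-348)*(1 - 6)/55 = -27 - (-348)*(-5)/55 = -27 - 58/55*30 = -27 - 348/11 = -645/11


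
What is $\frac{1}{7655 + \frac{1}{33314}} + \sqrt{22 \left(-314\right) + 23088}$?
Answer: $\frac{33314}{255018671} + 2 \sqrt{4045} \approx 127.2$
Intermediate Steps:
$\frac{1}{7655 + \frac{1}{33314}} + \sqrt{22 \left(-314\right) + 23088} = \frac{1}{7655 + \frac{1}{33314}} + \sqrt{-6908 + 23088} = \frac{1}{\frac{255018671}{33314}} + \sqrt{16180} = \frac{33314}{255018671} + 2 \sqrt{4045}$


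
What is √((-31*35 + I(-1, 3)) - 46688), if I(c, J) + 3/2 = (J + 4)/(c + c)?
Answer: I*√47778 ≈ 218.58*I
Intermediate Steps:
I(c, J) = -3/2 + (4 + J)/(2*c) (I(c, J) = -3/2 + (J + 4)/(c + c) = -3/2 + (4 + J)/((2*c)) = -3/2 + (4 + J)*(1/(2*c)) = -3/2 + (4 + J)/(2*c))
√((-31*35 + I(-1, 3)) - 46688) = √((-31*35 + (½)*(4 + 3 - 3*(-1))/(-1)) - 46688) = √((-1085 + (½)*(-1)*(4 + 3 + 3)) - 46688) = √((-1085 + (½)*(-1)*10) - 46688) = √((-1085 - 5) - 46688) = √(-1090 - 46688) = √(-47778) = I*√47778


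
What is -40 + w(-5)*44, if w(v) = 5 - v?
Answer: 400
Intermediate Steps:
-40 + w(-5)*44 = -40 + (5 - 1*(-5))*44 = -40 + (5 + 5)*44 = -40 + 10*44 = -40 + 440 = 400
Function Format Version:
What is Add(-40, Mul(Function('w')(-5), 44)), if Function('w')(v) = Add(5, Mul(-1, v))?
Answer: 400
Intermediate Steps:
Add(-40, Mul(Function('w')(-5), 44)) = Add(-40, Mul(Add(5, Mul(-1, -5)), 44)) = Add(-40, Mul(Add(5, 5), 44)) = Add(-40, Mul(10, 44)) = Add(-40, 440) = 400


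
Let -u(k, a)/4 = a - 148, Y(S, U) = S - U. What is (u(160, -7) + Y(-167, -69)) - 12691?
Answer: -12169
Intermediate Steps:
u(k, a) = 592 - 4*a (u(k, a) = -4*(a - 148) = -4*(-148 + a) = 592 - 4*a)
(u(160, -7) + Y(-167, -69)) - 12691 = ((592 - 4*(-7)) + (-167 - 1*(-69))) - 12691 = ((592 + 28) + (-167 + 69)) - 12691 = (620 - 98) - 12691 = 522 - 12691 = -12169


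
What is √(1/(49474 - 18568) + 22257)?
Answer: √2362162210862/10302 ≈ 149.19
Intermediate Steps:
√(1/(49474 - 18568) + 22257) = √(1/30906 + 22257) = √(687874843/30906) = √2362162210862/10302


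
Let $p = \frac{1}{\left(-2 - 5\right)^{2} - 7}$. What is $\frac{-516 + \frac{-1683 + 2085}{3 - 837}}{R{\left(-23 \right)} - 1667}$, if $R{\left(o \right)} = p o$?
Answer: $\frac{3015222}{9735143} \approx 0.30973$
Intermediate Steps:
$p = \frac{1}{42}$ ($p = \frac{1}{\left(-7\right)^{2} - 7} = \frac{1}{49 - 7} = \frac{1}{42} \approx 0.02381$)
$R{\left(o \right)} = \frac{o}{42}$
$\frac{-516 + \frac{-1683 + 2085}{3 - 837}}{R{\left(-23 \right)} - 1667} = \frac{-516 + \frac{-1683 + 2085}{3 - 837}}{\frac{1}{42} \left(-23\right) - 1667} = \frac{-516 + \frac{402}{-834}}{- \frac{23}{42} - 1667} = \frac{-516 + 402 \left(- \frac{1}{834}\right)}{- \frac{70037}{42}} = \left(-516 - \frac{67}{139}\right) \left(- \frac{42}{70037}\right) = \left(- \frac{71791}{139}\right) \left(- \frac{42}{70037}\right) = \frac{3015222}{9735143}$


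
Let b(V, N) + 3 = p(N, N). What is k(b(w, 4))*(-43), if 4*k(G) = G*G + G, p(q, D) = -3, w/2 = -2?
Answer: -645/2 ≈ -322.50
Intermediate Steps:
w = -4 (w = 2*(-2) = -4)
b(V, N) = -6 (b(V, N) = -3 - 3 = -6)
k(G) = G/4 + G²/4 (k(G) = (G*G + G)/4 = (G² + G)/4 = (G + G²)/4 = G/4 + G²/4)
k(b(w, 4))*(-43) = ((¼)*(-6)*(1 - 6))*(-43) = ((¼)*(-6)*(-5))*(-43) = (15/2)*(-43) = -645/2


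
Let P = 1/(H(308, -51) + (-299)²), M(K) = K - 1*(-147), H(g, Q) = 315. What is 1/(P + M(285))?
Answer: 89716/38757313 ≈ 0.0023148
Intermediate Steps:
M(K) = 147 + K (M(K) = K + 147 = 147 + K)
P = 1/89716 (P = 1/(315 + (-299)²) = 1/(315 + 89401) = 1/89716 ≈ 1.1146e-5)
1/(P + M(285)) = 1/(1/89716 + (147 + 285)) = 1/(1/89716 + 432) = 1/(38757313/89716) = 89716/38757313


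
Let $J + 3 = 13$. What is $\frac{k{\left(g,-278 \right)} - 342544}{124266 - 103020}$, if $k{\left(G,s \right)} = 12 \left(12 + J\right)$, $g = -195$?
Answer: $- \frac{171140}{10623} \approx -16.11$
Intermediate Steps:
$J = 10$ ($J = -3 + 13 = 10$)
$k{\left(G,s \right)} = 264$ ($k{\left(G,s \right)} = 12 \left(12 + 10\right) = 12 \cdot 22 = 264$)
$\frac{k{\left(g,-278 \right)} - 342544}{124266 - 103020} = \frac{264 - 342544}{124266 - 103020} = - \frac{342280}{21246} = \left(-342280\right) \frac{1}{21246} = - \frac{171140}{10623}$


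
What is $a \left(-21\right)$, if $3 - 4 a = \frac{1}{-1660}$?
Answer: $- \frac{104601}{6640} \approx -15.753$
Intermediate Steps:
$a = \frac{4981}{6640}$ ($a = \frac{3}{4} - \frac{1}{4 \left(-1660\right)} = \frac{3}{4} - - \frac{1}{6640} = \frac{3}{4} + \frac{1}{6640} = \frac{4981}{6640} \approx 0.75015$)
$a \left(-21\right) = \frac{4981}{6640} \left(-21\right) = - \frac{104601}{6640}$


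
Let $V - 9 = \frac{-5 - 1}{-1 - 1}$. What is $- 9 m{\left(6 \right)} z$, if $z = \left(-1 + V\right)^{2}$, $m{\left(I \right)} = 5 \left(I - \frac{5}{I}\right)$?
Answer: $- \frac{56265}{2} \approx -28133.0$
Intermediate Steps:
$V = 12$ ($V = 9 + \frac{-5 - 1}{-1 - 1} = 9 - \frac{6}{-2} = 9 - -3 = 9 + 3 = 12$)
$m{\left(I \right)} = - \frac{25}{I} + 5 I$
$z = 121$ ($z = \left(-1 + 12\right)^{2} = 11^{2} = 121$)
$- 9 m{\left(6 \right)} z = - 9 \left(- \frac{25}{6} + 5 \cdot 6\right) 121 = - 9 \left(\left(-25\right) \frac{1}{6} + 30\right) 121 = - 9 \left(- \frac{25}{6} + 30\right) 121 = \left(-9\right) \frac{155}{6} \cdot 121 = \left(- \frac{465}{2}\right) 121 = - \frac{56265}{2}$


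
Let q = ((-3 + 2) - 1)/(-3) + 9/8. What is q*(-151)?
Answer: -6493/24 ≈ -270.54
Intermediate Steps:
q = 43/24 (q = (-1 - 1)*(-⅓) + 9*(⅛) = -2*(-⅓) + 9/8 = ⅔ + 9/8 = 43/24 ≈ 1.7917)
q*(-151) = (43/24)*(-151) = -6493/24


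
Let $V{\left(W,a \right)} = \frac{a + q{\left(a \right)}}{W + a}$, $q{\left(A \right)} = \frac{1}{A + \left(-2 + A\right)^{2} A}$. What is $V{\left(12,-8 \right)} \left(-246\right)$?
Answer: $\frac{795195}{1616} \approx 492.08$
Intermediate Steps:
$q{\left(A \right)} = \frac{1}{A + A \left(-2 + A\right)^{2}}$
$V{\left(W,a \right)} = \frac{a + \frac{1}{a \left(1 + \left(-2 + a\right)^{2}\right)}}{W + a}$
$V{\left(12,-8 \right)} \left(-246\right) = \frac{1 + \left(-8\right)^{2} \left(1 + \left(-2 - 8\right)^{2}\right)}{\left(-8\right) \left(1 + \left(-2 - 8\right)^{2}\right) \left(12 - 8\right)} \left(-246\right) = - \frac{1 + 64 \left(1 + \left(-10\right)^{2}\right)}{8 \left(1 + \left(-10\right)^{2}\right) 4} \left(-246\right) = \left(- \frac{1}{8}\right) \frac{1}{1 + 100} \cdot \frac{1}{4} \left(1 + 64 \left(1 + 100\right)\right) \left(-246\right) = \left(- \frac{1}{8}\right) \frac{1}{101} \cdot \frac{1}{4} \left(1 + 64 \cdot 101\right) \left(-246\right) = \left(- \frac{1}{8}\right) \frac{1}{101} \cdot \frac{1}{4} \left(1 + 6464\right) \left(-246\right) = \left(- \frac{1}{8}\right) \frac{1}{101} \cdot \frac{1}{4} \cdot 6465 \left(-246\right) = \left(- \frac{6465}{3232}\right) \left(-246\right) = \frac{795195}{1616}$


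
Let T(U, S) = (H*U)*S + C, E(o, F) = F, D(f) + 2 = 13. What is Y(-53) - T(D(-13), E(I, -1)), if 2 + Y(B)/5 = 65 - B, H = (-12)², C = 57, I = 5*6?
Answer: 2107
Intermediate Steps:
D(f) = 11 (D(f) = -2 + 13 = 11)
I = 30
H = 144
Y(B) = 315 - 5*B (Y(B) = -10 + 5*(65 - B) = -10 + (325 - 5*B) = 315 - 5*B)
T(U, S) = 57 + 144*S*U (T(U, S) = (144*U)*S + 57 = 144*S*U + 57 = 57 + 144*S*U)
Y(-53) - T(D(-13), E(I, -1)) = (315 - 5*(-53)) - (57 + 144*(-1)*11) = (315 + 265) - (57 - 1584) = 580 - 1*(-1527) = 580 + 1527 = 2107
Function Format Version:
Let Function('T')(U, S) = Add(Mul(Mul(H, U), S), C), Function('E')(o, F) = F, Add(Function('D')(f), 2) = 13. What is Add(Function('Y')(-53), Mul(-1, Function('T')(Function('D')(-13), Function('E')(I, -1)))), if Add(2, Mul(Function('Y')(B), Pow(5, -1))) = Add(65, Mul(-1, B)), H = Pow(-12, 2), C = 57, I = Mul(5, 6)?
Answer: 2107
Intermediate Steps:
Function('D')(f) = 11 (Function('D')(f) = Add(-2, 13) = 11)
I = 30
H = 144
Function('Y')(B) = Add(315, Mul(-5, B)) (Function('Y')(B) = Add(-10, Mul(5, Add(65, Mul(-1, B)))) = Add(-10, Add(325, Mul(-5, B))) = Add(315, Mul(-5, B)))
Function('T')(U, S) = Add(57, Mul(144, S, U)) (Function('T')(U, S) = Add(Mul(Mul(144, U), S), 57) = Add(Mul(144, S, U), 57) = Add(57, Mul(144, S, U)))
Add(Function('Y')(-53), Mul(-1, Function('T')(Function('D')(-13), Function('E')(I, -1)))) = Add(Add(315, Mul(-5, -53)), Mul(-1, Add(57, Mul(144, -1, 11)))) = Add(Add(315, 265), Mul(-1, Add(57, -1584))) = Add(580, Mul(-1, -1527)) = Add(580, 1527) = 2107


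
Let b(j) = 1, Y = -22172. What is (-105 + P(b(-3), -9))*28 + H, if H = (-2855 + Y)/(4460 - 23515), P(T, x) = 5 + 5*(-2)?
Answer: -58664373/19055 ≈ -3078.7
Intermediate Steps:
P(T, x) = -5 (P(T, x) = 5 - 10 = -5)
H = 25027/19055 (H = (-2855 - 22172)/(4460 - 23515) = -25027/(-19055) = -25027*(-1/19055) = 25027/19055 ≈ 1.3134)
(-105 + P(b(-3), -9))*28 + H = (-105 - 5)*28 + 25027/19055 = -110*28 + 25027/19055 = -3080 + 25027/19055 = -58664373/19055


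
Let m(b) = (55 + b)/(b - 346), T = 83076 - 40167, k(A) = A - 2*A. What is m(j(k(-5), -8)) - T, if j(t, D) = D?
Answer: -15189833/354 ≈ -42909.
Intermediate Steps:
k(A) = -A
T = 42909
m(b) = (55 + b)/(-346 + b)
m(j(k(-5), -8)) - T = (55 - 8)/(-346 - 8) - 1*42909 = 47/(-354) - 42909 = -1/354*47 - 42909 = -47/354 - 42909 = -15189833/354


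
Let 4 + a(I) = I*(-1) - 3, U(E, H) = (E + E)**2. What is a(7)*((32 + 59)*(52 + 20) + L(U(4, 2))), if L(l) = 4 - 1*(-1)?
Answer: -91798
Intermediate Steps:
U(E, H) = 4*E**2 (U(E, H) = (2*E)**2 = 4*E**2)
a(I) = -7 - I (a(I) = -4 + (I*(-1) - 3) = -4 + (-I - 3) = -4 + (-3 - I) = -7 - I)
L(l) = 5 (L(l) = 4 + 1 = 5)
a(7)*((32 + 59)*(52 + 20) + L(U(4, 2))) = (-7 - 1*7)*((32 + 59)*(52 + 20) + 5) = (-7 - 7)*(91*72 + 5) = -14*(6552 + 5) = -14*6557 = -91798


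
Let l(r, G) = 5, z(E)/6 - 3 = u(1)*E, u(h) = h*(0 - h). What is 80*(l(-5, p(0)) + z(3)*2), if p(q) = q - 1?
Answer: 400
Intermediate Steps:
u(h) = -h² (u(h) = h*(-h) = -h²)
p(q) = -1 + q
z(E) = 18 - 6*E (z(E) = 18 + 6*((-1*1²)*E) = 18 + 6*((-1*1)*E) = 18 + 6*(-E) = 18 - 6*E)
80*(l(-5, p(0)) + z(3)*2) = 80*(5 + (18 - 6*3)*2) = 80*(5 + (18 - 18)*2) = 80*(5 + 0*2) = 80*(5 + 0) = 80*5 = 400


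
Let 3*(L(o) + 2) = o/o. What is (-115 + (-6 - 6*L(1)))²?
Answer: 12321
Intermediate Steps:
L(o) = -5/3 (L(o) = -2 + (o/o)/3 = -2 + (⅓)*1 = -2 + ⅓ = -5/3)
(-115 + (-6 - 6*L(1)))² = (-115 + (-6 - 6*(-5/3)))² = (-115 + (-6 + 10))² = (-115 + 4)² = (-111)² = 12321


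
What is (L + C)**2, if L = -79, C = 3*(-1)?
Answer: 6724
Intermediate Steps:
C = -3
(L + C)**2 = (-79 - 3)**2 = (-82)**2 = 6724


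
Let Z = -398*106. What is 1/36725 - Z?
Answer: 1549354301/36725 ≈ 42188.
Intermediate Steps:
Z = -42188
1/36725 - Z = 1/36725 - 1*(-42188) = 1/36725 + 42188 = 1549354301/36725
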